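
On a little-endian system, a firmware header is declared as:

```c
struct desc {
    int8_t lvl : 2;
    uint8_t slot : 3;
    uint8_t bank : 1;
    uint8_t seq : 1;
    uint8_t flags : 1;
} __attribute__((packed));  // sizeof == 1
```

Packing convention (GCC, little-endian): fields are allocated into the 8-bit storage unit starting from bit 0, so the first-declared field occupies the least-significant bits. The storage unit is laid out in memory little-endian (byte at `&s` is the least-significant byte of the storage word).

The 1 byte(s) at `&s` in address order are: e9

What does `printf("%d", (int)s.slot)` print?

2

[0]=0xe9 (little-endian) → word 0xe9
lvl [0+:2] = (word>>0) & 0x3 = 1
slot [2+:3] = (word>>2) & 0x7 = 2  ←
bank [5+:1] = (word>>5) & 0x1 = 1
seq [6+:1] = (word>>6) & 0x1 = 1
flags [7+:1] = (word>>7) & 0x1 = 1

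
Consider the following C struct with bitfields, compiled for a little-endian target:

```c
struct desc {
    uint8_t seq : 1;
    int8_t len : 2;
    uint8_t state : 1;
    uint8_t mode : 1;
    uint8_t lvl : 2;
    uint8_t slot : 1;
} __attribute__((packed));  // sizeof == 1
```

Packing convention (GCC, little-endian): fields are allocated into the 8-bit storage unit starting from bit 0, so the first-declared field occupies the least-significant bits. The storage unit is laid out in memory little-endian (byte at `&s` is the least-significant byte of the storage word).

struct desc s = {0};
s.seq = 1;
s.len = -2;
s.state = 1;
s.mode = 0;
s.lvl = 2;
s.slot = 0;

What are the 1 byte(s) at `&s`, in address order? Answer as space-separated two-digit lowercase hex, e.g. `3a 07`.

4d

seq (1b) val=1 bits=0x1 at bit 0: 0x01
len (2b) val=-2 bits=0x2 at bit 1: 0x05
state (1b) val=1 bits=0x1 at bit 3: 0x0d
mode (1b) val=0 bits=0x0 at bit 4: 0x0d
lvl (2b) val=2 bits=0x2 at bit 5: 0x4d
slot (1b) val=0 bits=0x0 at bit 7: 0x4d
word = 0x4d → little-endian bytes:
  [0]=0x4d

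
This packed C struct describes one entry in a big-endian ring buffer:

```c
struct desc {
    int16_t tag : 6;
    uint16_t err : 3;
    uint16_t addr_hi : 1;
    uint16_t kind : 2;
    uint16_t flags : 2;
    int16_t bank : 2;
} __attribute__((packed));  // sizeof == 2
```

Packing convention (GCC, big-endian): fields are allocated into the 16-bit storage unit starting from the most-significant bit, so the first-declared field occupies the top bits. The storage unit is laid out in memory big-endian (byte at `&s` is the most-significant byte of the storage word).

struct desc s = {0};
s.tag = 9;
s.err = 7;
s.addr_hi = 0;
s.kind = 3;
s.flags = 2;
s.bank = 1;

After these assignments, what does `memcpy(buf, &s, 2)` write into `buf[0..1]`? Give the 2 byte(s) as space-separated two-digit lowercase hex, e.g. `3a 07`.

27 b9

tag:6 = 9 → 0x9 << 10 → word 0x2400
err:3 = 7 → 0x7 << 7 → word 0x2780
addr_hi:1 = 0 → 0x0 << 6 → word 0x2780
kind:2 = 3 → 0x3 << 4 → word 0x27b0
flags:2 = 2 → 0x2 << 2 → word 0x27b8
bank:2 = 1 → 0x1 << 0 → word 0x27b9
word = 0x27b9 → big-endian bytes:
  [0]=0x27  [1]=0xb9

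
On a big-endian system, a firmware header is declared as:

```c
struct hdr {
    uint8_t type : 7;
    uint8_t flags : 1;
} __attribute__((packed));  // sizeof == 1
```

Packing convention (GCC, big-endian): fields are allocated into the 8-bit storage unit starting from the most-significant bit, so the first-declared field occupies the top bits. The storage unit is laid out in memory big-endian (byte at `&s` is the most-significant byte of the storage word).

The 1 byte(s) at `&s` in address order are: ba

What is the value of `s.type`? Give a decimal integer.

[0]=0xba (big-endian) → word 0xba
type:7 @ bit 1 → (0xba>>1)&0x7f = 0x5d  ←
flags:1 @ bit 0 → (0xba>>0)&0x1 = 0x0

93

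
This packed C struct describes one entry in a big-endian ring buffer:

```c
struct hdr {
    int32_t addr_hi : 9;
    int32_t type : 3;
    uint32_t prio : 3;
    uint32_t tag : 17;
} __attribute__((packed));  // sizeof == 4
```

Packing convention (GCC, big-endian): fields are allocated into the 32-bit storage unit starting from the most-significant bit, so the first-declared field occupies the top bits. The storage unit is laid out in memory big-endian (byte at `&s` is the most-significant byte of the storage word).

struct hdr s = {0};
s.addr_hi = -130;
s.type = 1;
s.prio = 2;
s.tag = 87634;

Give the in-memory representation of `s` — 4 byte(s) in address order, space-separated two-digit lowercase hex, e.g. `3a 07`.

bf 15 56 52

addr_hi (9b) val=-130 bits=0x17e at bit 23: 0xbf000000
type (3b) val=1 bits=0x1 at bit 20: 0xbf100000
prio (3b) val=2 bits=0x2 at bit 17: 0xbf140000
tag (17b) val=87634 bits=0x15652 at bit 0: 0xbf155652
word = 0xbf155652 → big-endian bytes:
  [0]=0xbf  [1]=0x15  [2]=0x56  [3]=0x52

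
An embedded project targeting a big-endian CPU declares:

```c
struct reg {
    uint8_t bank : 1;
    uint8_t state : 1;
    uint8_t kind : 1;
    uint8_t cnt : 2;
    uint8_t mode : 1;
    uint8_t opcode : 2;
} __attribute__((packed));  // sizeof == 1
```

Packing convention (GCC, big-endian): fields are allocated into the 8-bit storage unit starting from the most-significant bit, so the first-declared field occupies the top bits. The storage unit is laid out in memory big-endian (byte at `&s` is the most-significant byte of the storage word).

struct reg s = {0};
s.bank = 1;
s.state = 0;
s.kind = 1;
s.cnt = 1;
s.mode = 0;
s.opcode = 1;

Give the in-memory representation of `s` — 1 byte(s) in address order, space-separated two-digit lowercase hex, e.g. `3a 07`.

a9

[7+:1] bank=1 & 0x1 = 0x1; word=0x80
[6+:1] state=0 & 0x1 = 0x0; word=0x80
[5+:1] kind=1 & 0x1 = 0x1; word=0xa0
[3+:2] cnt=1 & 0x3 = 0x1; word=0xa8
[2+:1] mode=0 & 0x1 = 0x0; word=0xa8
[0+:2] opcode=1 & 0x3 = 0x1; word=0xa9
word = 0xa9 → big-endian bytes:
  [0]=0xa9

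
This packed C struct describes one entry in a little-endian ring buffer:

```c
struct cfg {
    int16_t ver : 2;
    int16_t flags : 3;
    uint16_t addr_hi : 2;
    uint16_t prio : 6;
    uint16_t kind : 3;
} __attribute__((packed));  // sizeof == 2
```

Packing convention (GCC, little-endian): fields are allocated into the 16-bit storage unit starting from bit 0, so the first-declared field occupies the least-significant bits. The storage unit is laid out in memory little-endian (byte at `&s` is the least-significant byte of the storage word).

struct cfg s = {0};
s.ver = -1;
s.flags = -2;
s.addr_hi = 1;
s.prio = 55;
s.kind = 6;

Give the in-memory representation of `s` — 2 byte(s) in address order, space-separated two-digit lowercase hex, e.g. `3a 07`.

[0+:2] ver=-1 & 0x3 = 0x3; word=0x0003
[2+:3] flags=-2 & 0x7 = 0x6; word=0x001b
[5+:2] addr_hi=1 & 0x3 = 0x1; word=0x003b
[7+:6] prio=55 & 0x3f = 0x37; word=0x1bbb
[13+:3] kind=6 & 0x7 = 0x6; word=0xdbbb
word = 0xdbbb → little-endian bytes:
  [0]=0xbb  [1]=0xdb

bb db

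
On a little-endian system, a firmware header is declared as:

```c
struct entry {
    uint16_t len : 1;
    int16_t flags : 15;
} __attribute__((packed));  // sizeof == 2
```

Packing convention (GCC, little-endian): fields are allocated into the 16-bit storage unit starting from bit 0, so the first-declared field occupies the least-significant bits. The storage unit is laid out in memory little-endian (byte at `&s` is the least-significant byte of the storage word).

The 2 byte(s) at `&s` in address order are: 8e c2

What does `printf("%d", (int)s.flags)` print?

-7865

[0]=0x8e [1]=0xc2 (little-endian) → word 0xc28e
len:1 @ bit 0 → (0xc28e>>0)&0x1 = 0x0
flags:15 @ bit 1 → (0xc28e>>1)&0x7fff = 0x6147  ←
flags signed 15b, MSB=1: 24903 - 32768 = -7865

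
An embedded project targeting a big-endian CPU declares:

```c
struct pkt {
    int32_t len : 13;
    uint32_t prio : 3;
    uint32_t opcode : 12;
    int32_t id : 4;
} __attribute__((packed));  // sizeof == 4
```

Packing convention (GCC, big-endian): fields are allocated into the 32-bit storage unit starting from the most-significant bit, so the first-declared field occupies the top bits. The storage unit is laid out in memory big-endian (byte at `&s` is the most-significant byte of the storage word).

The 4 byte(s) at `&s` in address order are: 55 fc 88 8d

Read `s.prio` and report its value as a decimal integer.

[0]=0x55 [1]=0xfc [2]=0x88 [3]=0x8d (big-endian) → word 0x55fc888d
len [19+:13] = (word>>19) & 0x1fff = 2751
prio [16+:3] = (word>>16) & 0x7 = 4  ←
opcode [4+:12] = (word>>4) & 0xfff = 2184
id [0+:4] = (word>>0) & 0xf = 13

4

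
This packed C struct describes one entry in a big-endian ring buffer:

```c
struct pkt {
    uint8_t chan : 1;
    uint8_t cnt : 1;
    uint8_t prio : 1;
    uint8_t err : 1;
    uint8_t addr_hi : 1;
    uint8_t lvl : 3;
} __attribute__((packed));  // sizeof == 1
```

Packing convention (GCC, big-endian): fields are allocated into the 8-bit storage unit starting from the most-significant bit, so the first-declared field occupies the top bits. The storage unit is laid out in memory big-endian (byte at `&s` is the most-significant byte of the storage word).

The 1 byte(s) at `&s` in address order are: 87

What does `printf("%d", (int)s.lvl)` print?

[0]=0x87 (big-endian) → word 0x87
chan:1 @ bit 7 → (0x87>>7)&0x1 = 0x1
cnt:1 @ bit 6 → (0x87>>6)&0x1 = 0x0
prio:1 @ bit 5 → (0x87>>5)&0x1 = 0x0
err:1 @ bit 4 → (0x87>>4)&0x1 = 0x0
addr_hi:1 @ bit 3 → (0x87>>3)&0x1 = 0x0
lvl:3 @ bit 0 → (0x87>>0)&0x7 = 0x7  ←

7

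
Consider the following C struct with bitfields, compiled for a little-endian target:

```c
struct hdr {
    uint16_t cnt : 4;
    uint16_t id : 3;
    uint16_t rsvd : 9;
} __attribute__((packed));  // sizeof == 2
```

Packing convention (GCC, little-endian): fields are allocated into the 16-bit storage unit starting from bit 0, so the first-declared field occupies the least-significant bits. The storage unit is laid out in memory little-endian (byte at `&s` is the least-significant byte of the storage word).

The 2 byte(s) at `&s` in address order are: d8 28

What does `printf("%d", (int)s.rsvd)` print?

81

[0]=0xd8 [1]=0x28 (little-endian) → word 0x28d8
cnt [0+:4] = (word>>0) & 0xf = 8
id [4+:3] = (word>>4) & 0x7 = 5
rsvd [7+:9] = (word>>7) & 0x1ff = 81  ←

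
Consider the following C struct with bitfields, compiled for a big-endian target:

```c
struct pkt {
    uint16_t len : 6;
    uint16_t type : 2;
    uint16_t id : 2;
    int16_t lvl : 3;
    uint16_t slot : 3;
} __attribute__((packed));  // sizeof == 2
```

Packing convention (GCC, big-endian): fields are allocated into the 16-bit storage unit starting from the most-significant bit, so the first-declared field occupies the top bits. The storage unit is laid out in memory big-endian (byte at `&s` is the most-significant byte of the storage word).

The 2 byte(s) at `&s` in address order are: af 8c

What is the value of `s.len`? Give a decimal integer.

[0]=0xaf [1]=0x8c (big-endian) → word 0xaf8c
len:6 @ bit 10 → (0xaf8c>>10)&0x3f = 0x2b  ←
type:2 @ bit 8 → (0xaf8c>>8)&0x3 = 0x3
id:2 @ bit 6 → (0xaf8c>>6)&0x3 = 0x2
lvl:3 @ bit 3 → (0xaf8c>>3)&0x7 = 0x1
slot:3 @ bit 0 → (0xaf8c>>0)&0x7 = 0x4

43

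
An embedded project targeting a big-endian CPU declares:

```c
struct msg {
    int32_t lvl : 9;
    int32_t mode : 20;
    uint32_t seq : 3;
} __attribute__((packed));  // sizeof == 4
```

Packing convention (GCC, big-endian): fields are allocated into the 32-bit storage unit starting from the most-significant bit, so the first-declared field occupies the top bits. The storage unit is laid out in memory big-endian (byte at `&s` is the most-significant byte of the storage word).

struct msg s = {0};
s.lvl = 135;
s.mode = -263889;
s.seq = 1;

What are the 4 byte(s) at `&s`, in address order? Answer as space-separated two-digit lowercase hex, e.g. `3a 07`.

43 df c9 79

lvl:9 = 135 → 0x87 << 23 → word 0x43800000
mode:20 = -263889 → 0xbf92f << 3 → word 0x43dfc978
seq:3 = 1 → 0x1 << 0 → word 0x43dfc979
word = 0x43dfc979 → big-endian bytes:
  [0]=0x43  [1]=0xdf  [2]=0xc9  [3]=0x79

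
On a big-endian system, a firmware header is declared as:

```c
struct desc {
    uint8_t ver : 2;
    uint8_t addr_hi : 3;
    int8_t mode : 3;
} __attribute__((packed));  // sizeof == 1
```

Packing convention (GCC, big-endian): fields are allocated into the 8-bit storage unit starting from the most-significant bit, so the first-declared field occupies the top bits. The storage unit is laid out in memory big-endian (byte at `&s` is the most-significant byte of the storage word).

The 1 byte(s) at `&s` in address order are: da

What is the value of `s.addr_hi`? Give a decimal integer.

[0]=0xda (big-endian) → word 0xda
ver:2 @ bit 6 → (0xda>>6)&0x3 = 0x3
addr_hi:3 @ bit 3 → (0xda>>3)&0x7 = 0x3  ←
mode:3 @ bit 0 → (0xda>>0)&0x7 = 0x2

3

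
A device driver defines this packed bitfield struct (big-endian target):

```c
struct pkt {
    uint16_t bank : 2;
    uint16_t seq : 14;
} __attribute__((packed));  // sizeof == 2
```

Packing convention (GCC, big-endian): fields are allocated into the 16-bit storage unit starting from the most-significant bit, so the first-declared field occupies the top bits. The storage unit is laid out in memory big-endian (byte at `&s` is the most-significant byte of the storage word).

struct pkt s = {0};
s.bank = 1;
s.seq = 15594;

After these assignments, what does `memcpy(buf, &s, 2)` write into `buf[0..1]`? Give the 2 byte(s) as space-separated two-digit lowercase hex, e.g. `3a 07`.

[14+:2] bank=1 & 0x3 = 0x1; word=0x4000
[0+:14] seq=15594 & 0x3fff = 0x3cea; word=0x7cea
word = 0x7cea → big-endian bytes:
  [0]=0x7c  [1]=0xea

7c ea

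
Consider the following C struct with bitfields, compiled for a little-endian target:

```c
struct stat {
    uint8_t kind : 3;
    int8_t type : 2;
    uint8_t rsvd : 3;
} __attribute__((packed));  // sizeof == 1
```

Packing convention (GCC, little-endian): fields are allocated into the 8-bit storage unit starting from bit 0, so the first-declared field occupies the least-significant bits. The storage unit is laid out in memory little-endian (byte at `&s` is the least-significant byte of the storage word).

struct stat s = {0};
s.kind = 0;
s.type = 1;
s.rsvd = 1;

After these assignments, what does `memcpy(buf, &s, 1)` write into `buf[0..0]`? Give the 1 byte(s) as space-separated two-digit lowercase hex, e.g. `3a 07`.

[0+:3] kind=0 & 0x7 = 0x0; word=0x00
[3+:2] type=1 & 0x3 = 0x1; word=0x08
[5+:3] rsvd=1 & 0x7 = 0x1; word=0x28
word = 0x28 → little-endian bytes:
  [0]=0x28

28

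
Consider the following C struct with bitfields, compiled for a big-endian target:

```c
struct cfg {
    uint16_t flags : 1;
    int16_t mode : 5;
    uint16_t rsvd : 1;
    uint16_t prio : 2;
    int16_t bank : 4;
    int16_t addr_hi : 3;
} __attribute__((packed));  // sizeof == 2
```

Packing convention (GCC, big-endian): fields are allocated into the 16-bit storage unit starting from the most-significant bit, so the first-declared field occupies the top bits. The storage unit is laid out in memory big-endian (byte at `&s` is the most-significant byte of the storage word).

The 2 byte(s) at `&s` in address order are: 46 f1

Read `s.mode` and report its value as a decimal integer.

[0]=0x46 [1]=0xf1 (big-endian) → word 0x46f1
flags [15+:1] = (word>>15) & 0x1 = 0
mode [10+:5] = (word>>10) & 0x1f = 17  ←
rsvd [9+:1] = (word>>9) & 0x1 = 1
prio [7+:2] = (word>>7) & 0x3 = 1
bank [3+:4] = (word>>3) & 0xf = 14
addr_hi [0+:3] = (word>>0) & 0x7 = 1
mode signed 5b, MSB=1: 17 - 32 = -15

-15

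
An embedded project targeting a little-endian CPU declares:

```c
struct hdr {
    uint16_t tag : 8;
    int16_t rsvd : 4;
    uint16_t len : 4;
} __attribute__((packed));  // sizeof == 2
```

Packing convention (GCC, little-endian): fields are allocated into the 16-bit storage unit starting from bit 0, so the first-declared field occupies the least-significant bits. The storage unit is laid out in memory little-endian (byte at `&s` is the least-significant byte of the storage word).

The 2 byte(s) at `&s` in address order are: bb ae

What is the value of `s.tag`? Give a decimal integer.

187

[0]=0xbb [1]=0xae (little-endian) → word 0xaebb
tag:8 @ bit 0 → (0xaebb>>0)&0xff = 0xbb  ←
rsvd:4 @ bit 8 → (0xaebb>>8)&0xf = 0xe
len:4 @ bit 12 → (0xaebb>>12)&0xf = 0xa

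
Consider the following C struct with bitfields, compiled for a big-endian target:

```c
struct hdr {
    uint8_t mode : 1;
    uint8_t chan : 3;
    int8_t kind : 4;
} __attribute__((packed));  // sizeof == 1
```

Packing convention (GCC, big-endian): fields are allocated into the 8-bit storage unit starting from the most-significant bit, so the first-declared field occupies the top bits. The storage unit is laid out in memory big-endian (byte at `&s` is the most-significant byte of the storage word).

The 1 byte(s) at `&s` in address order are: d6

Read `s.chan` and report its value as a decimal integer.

[0]=0xd6 (big-endian) → word 0xd6
mode:1 @ bit 7 → (0xd6>>7)&0x1 = 0x1
chan:3 @ bit 4 → (0xd6>>4)&0x7 = 0x5  ←
kind:4 @ bit 0 → (0xd6>>0)&0xf = 0x6

5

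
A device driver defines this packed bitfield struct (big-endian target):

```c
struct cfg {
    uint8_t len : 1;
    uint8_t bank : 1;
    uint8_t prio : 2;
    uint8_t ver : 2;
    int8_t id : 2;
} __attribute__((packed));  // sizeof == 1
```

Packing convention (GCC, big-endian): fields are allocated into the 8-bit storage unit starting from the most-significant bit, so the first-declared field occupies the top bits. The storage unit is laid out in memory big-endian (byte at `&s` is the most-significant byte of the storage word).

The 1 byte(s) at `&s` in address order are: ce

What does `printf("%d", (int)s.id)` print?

[0]=0xce (big-endian) → word 0xce
len [7+:1] = (word>>7) & 0x1 = 1
bank [6+:1] = (word>>6) & 0x1 = 1
prio [4+:2] = (word>>4) & 0x3 = 0
ver [2+:2] = (word>>2) & 0x3 = 3
id [0+:2] = (word>>0) & 0x3 = 2  ←
id signed 2b, MSB=1: 2 - 4 = -2

-2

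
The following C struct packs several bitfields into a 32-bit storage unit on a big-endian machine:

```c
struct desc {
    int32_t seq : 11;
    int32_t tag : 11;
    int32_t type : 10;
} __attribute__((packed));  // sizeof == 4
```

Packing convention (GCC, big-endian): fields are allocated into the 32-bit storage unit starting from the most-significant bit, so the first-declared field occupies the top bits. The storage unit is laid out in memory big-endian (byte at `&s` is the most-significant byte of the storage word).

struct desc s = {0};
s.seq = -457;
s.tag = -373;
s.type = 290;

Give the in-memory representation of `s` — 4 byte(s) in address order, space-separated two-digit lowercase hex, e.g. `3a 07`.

seq:11 = -457 → 0x637 << 21 → word 0xc6e00000
tag:11 = -373 → 0x68b << 10 → word 0xc6fa2c00
type:10 = 290 → 0x122 << 0 → word 0xc6fa2d22
word = 0xc6fa2d22 → big-endian bytes:
  [0]=0xc6  [1]=0xfa  [2]=0x2d  [3]=0x22

c6 fa 2d 22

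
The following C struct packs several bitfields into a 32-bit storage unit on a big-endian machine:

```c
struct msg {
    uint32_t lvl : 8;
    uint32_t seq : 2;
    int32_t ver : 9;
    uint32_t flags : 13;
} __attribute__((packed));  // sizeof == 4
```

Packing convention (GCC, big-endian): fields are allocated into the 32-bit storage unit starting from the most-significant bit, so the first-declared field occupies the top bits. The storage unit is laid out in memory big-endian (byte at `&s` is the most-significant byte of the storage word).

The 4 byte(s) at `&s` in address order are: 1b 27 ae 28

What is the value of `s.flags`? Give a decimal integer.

[0]=0x1b [1]=0x27 [2]=0xae [3]=0x28 (big-endian) → word 0x1b27ae28
lvl:8 @ bit 24 → (0x1b27ae28>>24)&0xff = 0x1b
seq:2 @ bit 22 → (0x1b27ae28>>22)&0x3 = 0x0
ver:9 @ bit 13 → (0x1b27ae28>>13)&0x1ff = 0x13d
flags:13 @ bit 0 → (0x1b27ae28>>0)&0x1fff = 0xe28  ←

3624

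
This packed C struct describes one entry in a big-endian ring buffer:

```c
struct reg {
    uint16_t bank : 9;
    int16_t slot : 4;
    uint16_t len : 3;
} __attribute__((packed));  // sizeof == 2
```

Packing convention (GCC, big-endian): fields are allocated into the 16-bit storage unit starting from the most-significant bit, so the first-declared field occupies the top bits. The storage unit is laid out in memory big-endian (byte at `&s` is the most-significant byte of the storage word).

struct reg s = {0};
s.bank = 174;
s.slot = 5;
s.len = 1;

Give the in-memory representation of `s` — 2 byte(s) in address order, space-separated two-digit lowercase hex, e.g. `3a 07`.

bank (9b) val=174 bits=0xae at bit 7: 0x5700
slot (4b) val=5 bits=0x5 at bit 3: 0x5728
len (3b) val=1 bits=0x1 at bit 0: 0x5729
word = 0x5729 → big-endian bytes:
  [0]=0x57  [1]=0x29

57 29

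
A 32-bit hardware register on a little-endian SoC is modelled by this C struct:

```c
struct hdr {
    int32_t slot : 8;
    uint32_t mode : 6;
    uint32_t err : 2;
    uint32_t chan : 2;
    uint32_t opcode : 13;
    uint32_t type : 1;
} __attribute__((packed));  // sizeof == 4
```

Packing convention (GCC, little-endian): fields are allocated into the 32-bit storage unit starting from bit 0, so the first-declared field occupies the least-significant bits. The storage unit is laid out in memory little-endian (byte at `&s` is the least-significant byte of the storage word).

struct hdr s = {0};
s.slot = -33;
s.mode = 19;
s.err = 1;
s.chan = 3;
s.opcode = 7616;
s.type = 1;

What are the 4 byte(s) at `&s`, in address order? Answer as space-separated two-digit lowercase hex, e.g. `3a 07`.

[0+:8] slot=-33 & 0xff = 0xdf; word=0x000000df
[8+:6] mode=19 & 0x3f = 0x13; word=0x000013df
[14+:2] err=1 & 0x3 = 0x1; word=0x000053df
[16+:2] chan=3 & 0x3 = 0x3; word=0x000353df
[18+:13] opcode=7616 & 0x1fff = 0x1dc0; word=0x770353df
[31+:1] type=1 & 0x1 = 0x1; word=0xf70353df
word = 0xf70353df → little-endian bytes:
  [0]=0xdf  [1]=0x53  [2]=0x03  [3]=0xf7

df 53 03 f7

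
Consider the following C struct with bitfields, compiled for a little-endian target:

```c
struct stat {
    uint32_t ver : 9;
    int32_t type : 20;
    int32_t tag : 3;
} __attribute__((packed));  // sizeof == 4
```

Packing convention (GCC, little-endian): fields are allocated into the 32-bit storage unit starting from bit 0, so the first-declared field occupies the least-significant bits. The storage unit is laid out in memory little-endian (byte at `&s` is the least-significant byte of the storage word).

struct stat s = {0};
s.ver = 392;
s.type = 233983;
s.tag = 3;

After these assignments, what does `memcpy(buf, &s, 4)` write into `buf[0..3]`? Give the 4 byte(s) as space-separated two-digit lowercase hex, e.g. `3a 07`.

ver (9b) val=392 bits=0x188 at bit 0: 0x00000188
type (20b) val=233983 bits=0x391ff at bit 9: 0x0723ff88
tag (3b) val=3 bits=0x3 at bit 29: 0x6723ff88
word = 0x6723ff88 → little-endian bytes:
  [0]=0x88  [1]=0xff  [2]=0x23  [3]=0x67

88 ff 23 67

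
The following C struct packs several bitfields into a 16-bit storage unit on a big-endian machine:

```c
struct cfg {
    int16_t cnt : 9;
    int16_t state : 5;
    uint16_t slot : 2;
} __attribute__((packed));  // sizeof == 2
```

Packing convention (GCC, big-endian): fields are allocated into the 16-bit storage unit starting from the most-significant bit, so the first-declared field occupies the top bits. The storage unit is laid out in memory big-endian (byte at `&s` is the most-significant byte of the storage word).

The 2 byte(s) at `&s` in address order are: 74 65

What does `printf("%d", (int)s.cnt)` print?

[0]=0x74 [1]=0x65 (big-endian) → word 0x7465
cnt:9 @ bit 7 → (0x7465>>7)&0x1ff = 0xe8  ←
state:5 @ bit 2 → (0x7465>>2)&0x1f = 0x19
slot:2 @ bit 0 → (0x7465>>0)&0x3 = 0x1
cnt signed 9b, MSB=0: value = 232

232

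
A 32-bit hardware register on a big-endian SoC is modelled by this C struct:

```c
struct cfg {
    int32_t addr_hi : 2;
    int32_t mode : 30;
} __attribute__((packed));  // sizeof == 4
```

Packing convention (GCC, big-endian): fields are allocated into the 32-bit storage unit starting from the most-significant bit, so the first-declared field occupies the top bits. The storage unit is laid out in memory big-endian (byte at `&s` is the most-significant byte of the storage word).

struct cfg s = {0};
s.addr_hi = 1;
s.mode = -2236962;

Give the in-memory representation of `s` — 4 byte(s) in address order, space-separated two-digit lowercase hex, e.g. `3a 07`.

[30+:2] addr_hi=1 & 0x3 = 0x1; word=0x40000000
[0+:30] mode=-2236962 & 0x3fffffff = 0x3fddddde; word=0x7fddddde
word = 0x7fddddde → big-endian bytes:
  [0]=0x7f  [1]=0xdd  [2]=0xdd  [3]=0xde

7f dd dd de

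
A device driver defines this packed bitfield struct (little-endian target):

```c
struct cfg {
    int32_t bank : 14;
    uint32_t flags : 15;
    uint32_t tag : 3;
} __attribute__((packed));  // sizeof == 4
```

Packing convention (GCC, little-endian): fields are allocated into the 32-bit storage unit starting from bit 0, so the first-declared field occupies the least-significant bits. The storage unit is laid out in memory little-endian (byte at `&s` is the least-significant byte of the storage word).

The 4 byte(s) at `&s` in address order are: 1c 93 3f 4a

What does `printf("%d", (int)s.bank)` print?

[0]=0x1c [1]=0x93 [2]=0x3f [3]=0x4a (little-endian) → word 0x4a3f931c
bank [0+:14] = (word>>0) & 0x3fff = 4892  ←
flags [14+:15] = (word>>14) & 0x7fff = 10494
tag [29+:3] = (word>>29) & 0x7 = 2
bank signed 14b, MSB=0: value = 4892

4892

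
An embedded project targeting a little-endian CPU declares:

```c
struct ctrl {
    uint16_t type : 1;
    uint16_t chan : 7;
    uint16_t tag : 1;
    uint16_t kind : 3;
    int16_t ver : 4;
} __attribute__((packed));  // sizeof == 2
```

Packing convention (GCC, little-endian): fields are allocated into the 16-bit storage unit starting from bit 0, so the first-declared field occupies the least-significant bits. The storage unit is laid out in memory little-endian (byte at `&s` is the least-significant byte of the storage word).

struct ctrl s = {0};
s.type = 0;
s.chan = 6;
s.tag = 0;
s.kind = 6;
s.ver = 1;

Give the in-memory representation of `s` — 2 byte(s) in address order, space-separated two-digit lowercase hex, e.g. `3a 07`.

[0+:1] type=0 & 0x1 = 0x0; word=0x0000
[1+:7] chan=6 & 0x7f = 0x6; word=0x000c
[8+:1] tag=0 & 0x1 = 0x0; word=0x000c
[9+:3] kind=6 & 0x7 = 0x6; word=0x0c0c
[12+:4] ver=1 & 0xf = 0x1; word=0x1c0c
word = 0x1c0c → little-endian bytes:
  [0]=0x0c  [1]=0x1c

0c 1c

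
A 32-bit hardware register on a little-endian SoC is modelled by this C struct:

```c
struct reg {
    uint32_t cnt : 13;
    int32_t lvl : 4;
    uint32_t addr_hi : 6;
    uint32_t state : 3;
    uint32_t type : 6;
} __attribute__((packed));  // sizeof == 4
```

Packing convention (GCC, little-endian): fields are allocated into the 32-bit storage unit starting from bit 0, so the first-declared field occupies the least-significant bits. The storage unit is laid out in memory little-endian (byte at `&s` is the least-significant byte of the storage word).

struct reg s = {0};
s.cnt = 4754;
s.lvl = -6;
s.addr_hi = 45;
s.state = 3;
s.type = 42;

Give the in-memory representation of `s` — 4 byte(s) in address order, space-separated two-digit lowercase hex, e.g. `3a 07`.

cnt:13 = 4754 → 0x1292 << 0 → word 0x00001292
lvl:4 = -6 → 0xa << 13 → word 0x00015292
addr_hi:6 = 45 → 0x2d << 17 → word 0x005b5292
state:3 = 3 → 0x3 << 23 → word 0x01db5292
type:6 = 42 → 0x2a << 26 → word 0xa9db5292
word = 0xa9db5292 → little-endian bytes:
  [0]=0x92  [1]=0x52  [2]=0xdb  [3]=0xa9

92 52 db a9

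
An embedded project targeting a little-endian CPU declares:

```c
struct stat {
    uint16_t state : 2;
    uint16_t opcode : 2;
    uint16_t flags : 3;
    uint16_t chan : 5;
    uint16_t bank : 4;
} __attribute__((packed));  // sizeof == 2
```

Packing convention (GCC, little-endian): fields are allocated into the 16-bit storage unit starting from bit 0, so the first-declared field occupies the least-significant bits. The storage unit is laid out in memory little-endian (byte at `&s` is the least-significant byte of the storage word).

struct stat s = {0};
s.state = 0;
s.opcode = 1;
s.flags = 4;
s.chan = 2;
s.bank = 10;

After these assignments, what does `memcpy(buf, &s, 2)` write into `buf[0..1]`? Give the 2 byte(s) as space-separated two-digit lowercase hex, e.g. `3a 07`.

44 a1

state:2 = 0 → 0x0 << 0 → word 0x0000
opcode:2 = 1 → 0x1 << 2 → word 0x0004
flags:3 = 4 → 0x4 << 4 → word 0x0044
chan:5 = 2 → 0x2 << 7 → word 0x0144
bank:4 = 10 → 0xa << 12 → word 0xa144
word = 0xa144 → little-endian bytes:
  [0]=0x44  [1]=0xa1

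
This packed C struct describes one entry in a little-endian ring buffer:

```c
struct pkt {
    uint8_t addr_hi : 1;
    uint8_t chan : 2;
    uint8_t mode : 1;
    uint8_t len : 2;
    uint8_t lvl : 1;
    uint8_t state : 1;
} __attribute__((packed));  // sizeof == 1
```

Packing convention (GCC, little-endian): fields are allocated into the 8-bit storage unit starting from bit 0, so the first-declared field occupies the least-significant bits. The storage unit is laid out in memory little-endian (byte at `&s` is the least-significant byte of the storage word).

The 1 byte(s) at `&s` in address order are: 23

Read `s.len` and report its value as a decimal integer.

[0]=0x23 (little-endian) → word 0x23
addr_hi:1 @ bit 0 → (0x23>>0)&0x1 = 0x1
chan:2 @ bit 1 → (0x23>>1)&0x3 = 0x1
mode:1 @ bit 3 → (0x23>>3)&0x1 = 0x0
len:2 @ bit 4 → (0x23>>4)&0x3 = 0x2  ←
lvl:1 @ bit 6 → (0x23>>6)&0x1 = 0x0
state:1 @ bit 7 → (0x23>>7)&0x1 = 0x0

2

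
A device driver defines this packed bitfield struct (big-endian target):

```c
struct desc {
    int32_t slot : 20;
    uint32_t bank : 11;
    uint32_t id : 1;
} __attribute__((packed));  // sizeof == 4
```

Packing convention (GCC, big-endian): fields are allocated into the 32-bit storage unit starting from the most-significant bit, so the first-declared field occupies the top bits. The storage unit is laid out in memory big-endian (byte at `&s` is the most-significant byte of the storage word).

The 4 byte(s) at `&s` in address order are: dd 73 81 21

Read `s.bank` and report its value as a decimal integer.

144

[0]=0xdd [1]=0x73 [2]=0x81 [3]=0x21 (big-endian) → word 0xdd738121
slot [12+:20] = (word>>12) & 0xfffff = 907064
bank [1+:11] = (word>>1) & 0x7ff = 144  ←
id [0+:1] = (word>>0) & 0x1 = 1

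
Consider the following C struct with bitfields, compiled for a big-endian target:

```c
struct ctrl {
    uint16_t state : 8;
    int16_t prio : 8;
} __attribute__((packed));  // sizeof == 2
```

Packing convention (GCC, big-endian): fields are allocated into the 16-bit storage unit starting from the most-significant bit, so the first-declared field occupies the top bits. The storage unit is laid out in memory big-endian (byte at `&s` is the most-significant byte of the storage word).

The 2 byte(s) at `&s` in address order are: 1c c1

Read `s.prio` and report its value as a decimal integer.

[0]=0x1c [1]=0xc1 (big-endian) → word 0x1cc1
state:8 @ bit 8 → (0x1cc1>>8)&0xff = 0x1c
prio:8 @ bit 0 → (0x1cc1>>0)&0xff = 0xc1  ←
prio signed 8b, MSB=1: 193 - 256 = -63

-63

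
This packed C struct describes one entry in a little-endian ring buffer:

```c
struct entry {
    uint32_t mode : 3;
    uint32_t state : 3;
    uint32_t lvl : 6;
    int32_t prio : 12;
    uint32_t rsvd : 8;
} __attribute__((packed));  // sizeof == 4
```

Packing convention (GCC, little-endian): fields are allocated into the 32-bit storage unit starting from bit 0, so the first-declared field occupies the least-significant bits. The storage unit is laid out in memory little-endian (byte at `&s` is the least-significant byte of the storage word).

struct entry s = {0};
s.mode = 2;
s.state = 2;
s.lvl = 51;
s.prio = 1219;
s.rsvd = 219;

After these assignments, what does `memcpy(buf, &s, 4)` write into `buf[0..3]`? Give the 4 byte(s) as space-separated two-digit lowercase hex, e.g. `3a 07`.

[0+:3] mode=2 & 0x7 = 0x2; word=0x00000002
[3+:3] state=2 & 0x7 = 0x2; word=0x00000012
[6+:6] lvl=51 & 0x3f = 0x33; word=0x00000cd2
[12+:12] prio=1219 & 0xfff = 0x4c3; word=0x004c3cd2
[24+:8] rsvd=219 & 0xff = 0xdb; word=0xdb4c3cd2
word = 0xdb4c3cd2 → little-endian bytes:
  [0]=0xd2  [1]=0x3c  [2]=0x4c  [3]=0xdb

d2 3c 4c db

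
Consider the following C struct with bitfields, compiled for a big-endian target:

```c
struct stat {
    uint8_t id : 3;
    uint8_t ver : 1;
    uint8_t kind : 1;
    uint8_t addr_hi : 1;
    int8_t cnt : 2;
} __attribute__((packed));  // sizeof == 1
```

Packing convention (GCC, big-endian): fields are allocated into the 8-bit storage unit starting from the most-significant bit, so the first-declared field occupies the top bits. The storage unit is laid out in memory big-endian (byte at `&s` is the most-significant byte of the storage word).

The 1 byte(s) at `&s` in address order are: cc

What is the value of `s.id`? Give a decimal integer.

[0]=0xcc (big-endian) → word 0xcc
id [5+:3] = (word>>5) & 0x7 = 6  ←
ver [4+:1] = (word>>4) & 0x1 = 0
kind [3+:1] = (word>>3) & 0x1 = 1
addr_hi [2+:1] = (word>>2) & 0x1 = 1
cnt [0+:2] = (word>>0) & 0x3 = 0

6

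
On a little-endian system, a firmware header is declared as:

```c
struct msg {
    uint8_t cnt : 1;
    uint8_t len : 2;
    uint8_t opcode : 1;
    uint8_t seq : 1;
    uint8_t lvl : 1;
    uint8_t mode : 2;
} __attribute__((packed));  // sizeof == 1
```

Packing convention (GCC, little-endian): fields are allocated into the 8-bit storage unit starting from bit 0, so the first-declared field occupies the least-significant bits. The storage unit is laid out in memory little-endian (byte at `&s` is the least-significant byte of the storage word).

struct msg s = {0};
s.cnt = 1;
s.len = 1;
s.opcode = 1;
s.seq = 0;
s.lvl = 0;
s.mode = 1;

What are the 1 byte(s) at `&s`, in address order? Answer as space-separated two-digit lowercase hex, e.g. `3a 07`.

cnt (1b) val=1 bits=0x1 at bit 0: 0x01
len (2b) val=1 bits=0x1 at bit 1: 0x03
opcode (1b) val=1 bits=0x1 at bit 3: 0x0b
seq (1b) val=0 bits=0x0 at bit 4: 0x0b
lvl (1b) val=0 bits=0x0 at bit 5: 0x0b
mode (2b) val=1 bits=0x1 at bit 6: 0x4b
word = 0x4b → little-endian bytes:
  [0]=0x4b

4b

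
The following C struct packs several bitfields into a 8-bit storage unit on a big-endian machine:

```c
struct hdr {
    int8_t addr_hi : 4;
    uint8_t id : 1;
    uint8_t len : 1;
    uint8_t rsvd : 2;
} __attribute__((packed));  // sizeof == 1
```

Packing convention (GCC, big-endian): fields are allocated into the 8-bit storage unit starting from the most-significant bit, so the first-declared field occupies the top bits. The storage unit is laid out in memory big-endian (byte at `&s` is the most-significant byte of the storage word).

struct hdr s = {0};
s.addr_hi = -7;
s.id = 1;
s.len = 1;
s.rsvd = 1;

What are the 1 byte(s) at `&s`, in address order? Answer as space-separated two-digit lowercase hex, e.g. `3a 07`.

[4+:4] addr_hi=-7 & 0xf = 0x9; word=0x90
[3+:1] id=1 & 0x1 = 0x1; word=0x98
[2+:1] len=1 & 0x1 = 0x1; word=0x9c
[0+:2] rsvd=1 & 0x3 = 0x1; word=0x9d
word = 0x9d → big-endian bytes:
  [0]=0x9d

9d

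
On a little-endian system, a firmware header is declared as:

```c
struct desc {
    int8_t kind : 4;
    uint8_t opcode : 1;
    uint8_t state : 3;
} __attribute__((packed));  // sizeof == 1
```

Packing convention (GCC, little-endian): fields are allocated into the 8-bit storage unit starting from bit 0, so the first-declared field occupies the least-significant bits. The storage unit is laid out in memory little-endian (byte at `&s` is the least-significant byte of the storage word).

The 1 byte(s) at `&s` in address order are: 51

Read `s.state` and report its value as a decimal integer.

[0]=0x51 (little-endian) → word 0x51
kind [0+:4] = (word>>0) & 0xf = 1
opcode [4+:1] = (word>>4) & 0x1 = 1
state [5+:3] = (word>>5) & 0x7 = 2  ←

2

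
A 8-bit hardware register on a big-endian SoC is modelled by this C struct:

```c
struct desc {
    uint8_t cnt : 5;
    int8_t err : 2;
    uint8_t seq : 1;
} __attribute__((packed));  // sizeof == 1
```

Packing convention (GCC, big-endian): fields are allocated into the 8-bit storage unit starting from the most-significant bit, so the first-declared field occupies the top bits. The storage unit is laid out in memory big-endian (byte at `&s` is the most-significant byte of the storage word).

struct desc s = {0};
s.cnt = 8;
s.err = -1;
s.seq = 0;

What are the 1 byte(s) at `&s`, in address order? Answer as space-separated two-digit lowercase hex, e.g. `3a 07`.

46

[3+:5] cnt=8 & 0x1f = 0x8; word=0x40
[1+:2] err=-1 & 0x3 = 0x3; word=0x46
[0+:1] seq=0 & 0x1 = 0x0; word=0x46
word = 0x46 → big-endian bytes:
  [0]=0x46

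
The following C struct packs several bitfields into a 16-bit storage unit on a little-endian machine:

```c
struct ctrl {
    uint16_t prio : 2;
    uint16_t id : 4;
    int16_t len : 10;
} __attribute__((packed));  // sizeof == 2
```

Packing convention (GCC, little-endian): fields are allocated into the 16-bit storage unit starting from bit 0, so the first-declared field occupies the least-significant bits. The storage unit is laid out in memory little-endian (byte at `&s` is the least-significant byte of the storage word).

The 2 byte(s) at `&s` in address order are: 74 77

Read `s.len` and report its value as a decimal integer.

[0]=0x74 [1]=0x77 (little-endian) → word 0x7774
prio:2 @ bit 0 → (0x7774>>0)&0x3 = 0x0
id:4 @ bit 2 → (0x7774>>2)&0xf = 0xd
len:10 @ bit 6 → (0x7774>>6)&0x3ff = 0x1dd  ←
len signed 10b, MSB=0: value = 477

477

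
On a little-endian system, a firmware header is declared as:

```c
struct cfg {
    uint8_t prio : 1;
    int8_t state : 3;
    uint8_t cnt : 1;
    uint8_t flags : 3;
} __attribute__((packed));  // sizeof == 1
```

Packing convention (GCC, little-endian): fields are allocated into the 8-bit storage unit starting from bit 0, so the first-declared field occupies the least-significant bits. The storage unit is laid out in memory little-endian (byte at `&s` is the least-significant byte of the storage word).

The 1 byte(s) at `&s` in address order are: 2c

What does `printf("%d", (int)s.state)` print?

-2

[0]=0x2c (little-endian) → word 0x2c
prio [0+:1] = (word>>0) & 0x1 = 0
state [1+:3] = (word>>1) & 0x7 = 6  ←
cnt [4+:1] = (word>>4) & 0x1 = 0
flags [5+:3] = (word>>5) & 0x7 = 1
state signed 3b, MSB=1: 6 - 8 = -2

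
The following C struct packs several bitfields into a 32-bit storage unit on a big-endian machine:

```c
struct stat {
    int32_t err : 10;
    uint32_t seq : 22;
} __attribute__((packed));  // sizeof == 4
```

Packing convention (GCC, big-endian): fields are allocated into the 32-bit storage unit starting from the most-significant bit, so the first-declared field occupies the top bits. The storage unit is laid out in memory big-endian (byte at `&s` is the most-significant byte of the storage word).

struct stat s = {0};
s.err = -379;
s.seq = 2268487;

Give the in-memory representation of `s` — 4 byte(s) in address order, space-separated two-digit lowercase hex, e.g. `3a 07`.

[22+:10] err=-379 & 0x3ff = 0x285; word=0xa1400000
[0+:22] seq=2268487 & 0x3fffff = 0x229d47; word=0xa1629d47
word = 0xa1629d47 → big-endian bytes:
  [0]=0xa1  [1]=0x62  [2]=0x9d  [3]=0x47

a1 62 9d 47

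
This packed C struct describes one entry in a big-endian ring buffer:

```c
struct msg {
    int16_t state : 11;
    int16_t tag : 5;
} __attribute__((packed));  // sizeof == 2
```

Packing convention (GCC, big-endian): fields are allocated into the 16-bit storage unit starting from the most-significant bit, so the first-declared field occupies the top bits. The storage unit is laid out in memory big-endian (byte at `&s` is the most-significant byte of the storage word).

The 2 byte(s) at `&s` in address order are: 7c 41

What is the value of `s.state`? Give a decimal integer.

994

[0]=0x7c [1]=0x41 (big-endian) → word 0x7c41
state [5+:11] = (word>>5) & 0x7ff = 994  ←
tag [0+:5] = (word>>0) & 0x1f = 1
state signed 11b, MSB=0: value = 994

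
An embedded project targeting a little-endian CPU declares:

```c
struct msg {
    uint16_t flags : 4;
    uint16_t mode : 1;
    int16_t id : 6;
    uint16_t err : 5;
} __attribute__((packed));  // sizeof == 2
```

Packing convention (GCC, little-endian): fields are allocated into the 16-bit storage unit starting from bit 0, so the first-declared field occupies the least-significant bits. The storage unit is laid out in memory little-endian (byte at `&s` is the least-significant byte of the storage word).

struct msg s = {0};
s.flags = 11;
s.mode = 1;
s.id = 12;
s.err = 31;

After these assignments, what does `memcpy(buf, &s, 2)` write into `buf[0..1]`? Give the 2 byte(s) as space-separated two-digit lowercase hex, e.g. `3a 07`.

9b f9

flags (4b) val=11 bits=0xb at bit 0: 0x000b
mode (1b) val=1 bits=0x1 at bit 4: 0x001b
id (6b) val=12 bits=0xc at bit 5: 0x019b
err (5b) val=31 bits=0x1f at bit 11: 0xf99b
word = 0xf99b → little-endian bytes:
  [0]=0x9b  [1]=0xf9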